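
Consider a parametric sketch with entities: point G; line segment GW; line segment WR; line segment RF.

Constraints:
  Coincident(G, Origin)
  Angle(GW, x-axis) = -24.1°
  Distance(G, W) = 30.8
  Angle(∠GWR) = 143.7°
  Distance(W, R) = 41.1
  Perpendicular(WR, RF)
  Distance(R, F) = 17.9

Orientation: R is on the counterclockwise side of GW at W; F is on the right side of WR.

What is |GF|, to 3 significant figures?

75.2

G is at the origin; GW runs at -24.1° with length 30.8, so W = 30.8·(cos -24.1°, sin -24.1°) = (28.1, -12.6). ∠GWR = 143.7°, so WR runs at -24.1° + (180° − 143.7°) = 12.2° from the x-axis; with |WR| = 41.1, R = W + 41.1·(cos 12.2°, sin 12.2°) = (68.3, -3.89). WR is perpendicular to RF; with |RF| = 17.9 on the right of WR, F = R + 17.9·(0.211, -0.977) = (72.1, -21.4). Then |GF| = |F − G| = 75.2.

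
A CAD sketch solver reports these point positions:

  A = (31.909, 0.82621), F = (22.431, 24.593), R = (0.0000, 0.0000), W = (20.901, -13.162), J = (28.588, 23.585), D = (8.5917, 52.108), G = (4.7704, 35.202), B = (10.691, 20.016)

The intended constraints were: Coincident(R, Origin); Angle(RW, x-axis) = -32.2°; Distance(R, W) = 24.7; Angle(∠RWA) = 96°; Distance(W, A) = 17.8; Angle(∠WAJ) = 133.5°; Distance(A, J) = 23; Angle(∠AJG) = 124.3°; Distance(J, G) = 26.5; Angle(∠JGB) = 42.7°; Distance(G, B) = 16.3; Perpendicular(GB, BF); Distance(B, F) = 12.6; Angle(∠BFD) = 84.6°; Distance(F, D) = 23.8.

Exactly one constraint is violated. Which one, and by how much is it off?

Distance(F, D) = 23.8 — off by 7.00.

R = (0.00, 0.00) ✓; RW at -32.20° ✓; |RW| = 24.70 ✓; ∠RWA = 96.00° ✓; |WA| = 17.80 ✓; ∠WAJ = 133.5° ✓; |AJ| = 23.00 ✓; ∠AJG = 124.3° ✓; |JG| = 26.50 ✓; ∠JGB = 42.70° ✓; |GB| = 16.30 ✓; ∠(GB, BF) = 90.00° ✓; |BF| = 12.60 ✓; ∠BFD = 84.60° ✓; |FD| = 30.80 ✗.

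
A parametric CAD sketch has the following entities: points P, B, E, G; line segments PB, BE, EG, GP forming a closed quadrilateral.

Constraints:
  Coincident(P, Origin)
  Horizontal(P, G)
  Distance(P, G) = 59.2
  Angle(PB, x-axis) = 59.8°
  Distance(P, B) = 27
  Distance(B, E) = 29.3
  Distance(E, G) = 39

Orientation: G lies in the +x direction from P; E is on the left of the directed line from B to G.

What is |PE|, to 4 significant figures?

53.28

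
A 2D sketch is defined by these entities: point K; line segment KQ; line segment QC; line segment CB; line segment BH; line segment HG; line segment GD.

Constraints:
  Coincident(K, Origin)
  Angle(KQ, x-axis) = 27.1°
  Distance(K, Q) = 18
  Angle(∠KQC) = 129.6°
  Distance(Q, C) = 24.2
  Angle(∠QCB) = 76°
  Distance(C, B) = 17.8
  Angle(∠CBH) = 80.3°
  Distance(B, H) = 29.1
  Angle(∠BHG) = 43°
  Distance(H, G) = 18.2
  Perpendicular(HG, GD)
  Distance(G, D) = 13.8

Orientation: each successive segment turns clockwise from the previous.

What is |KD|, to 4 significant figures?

26.49

K is at the origin; KQ runs at 27.1° with length 18.0, so Q = (16.02, 8.200). ∠KQC = 129.6° gives QC at -23.30° from the x-axis; with |QC| = 24.2, C = (38.25, -1.372). ∠QCB = 76.0° gives CB at -127.3° from the x-axis; with |CB| = 17.8, B = (27.46, -15.53). ∠CBH = 80.3° gives BH at 133.0° from the x-axis; with |BH| = 29.1, H = (7.617, 5.751). ∠BHG = 43.0° gives HG at -4.000° from the x-axis; with |HG| = 18.2, G = (25.77, 4.481). The perpendicularity gives GD at right angles to HG, so GD runs at -94.00°; with |GD| = 13.8, D = (24.81, -9.285). Then |KD| = |D − K| = 26.49.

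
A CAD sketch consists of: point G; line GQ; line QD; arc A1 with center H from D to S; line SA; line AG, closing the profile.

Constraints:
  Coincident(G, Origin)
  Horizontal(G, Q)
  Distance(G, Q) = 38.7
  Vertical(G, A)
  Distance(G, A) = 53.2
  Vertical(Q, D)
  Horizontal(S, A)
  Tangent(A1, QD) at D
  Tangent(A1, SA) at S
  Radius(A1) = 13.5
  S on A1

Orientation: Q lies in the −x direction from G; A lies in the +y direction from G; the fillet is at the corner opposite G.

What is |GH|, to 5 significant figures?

47.023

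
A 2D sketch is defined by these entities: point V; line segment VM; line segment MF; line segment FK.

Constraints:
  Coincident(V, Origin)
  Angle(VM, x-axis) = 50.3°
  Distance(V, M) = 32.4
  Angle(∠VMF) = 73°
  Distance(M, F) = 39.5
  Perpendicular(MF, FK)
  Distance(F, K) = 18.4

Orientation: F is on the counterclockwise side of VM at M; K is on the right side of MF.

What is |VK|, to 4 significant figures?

57.80

V is at the origin; VM runs at 50.3° with length 32.4, so M = 32.4·(cos 50.3°, sin 50.3°) = (20.70, 24.93). ∠VMF = 73.0°, so MF runs at 50.3° + (180° − 73.0°) = 157.3° from the x-axis; with |MF| = 39.5, F = M + 39.5·(cos 157.3°, sin 157.3°) = (-15.74, 40.17). MF is perpendicular to FK; with |FK| = 18.4 on the right of MF, K = F + 18.4·(0.3859, 0.9225) = (-8.644, 57.15). Then |VK| = |K − V| = 57.80.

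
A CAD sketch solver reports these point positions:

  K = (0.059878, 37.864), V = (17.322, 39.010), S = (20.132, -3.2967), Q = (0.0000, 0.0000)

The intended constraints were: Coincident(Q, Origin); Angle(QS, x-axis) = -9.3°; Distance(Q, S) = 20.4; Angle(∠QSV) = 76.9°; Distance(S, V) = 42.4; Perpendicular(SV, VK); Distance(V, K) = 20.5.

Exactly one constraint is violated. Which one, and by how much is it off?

Distance(V, K) = 20.5 — off by 3.20.

Q = (0.00, 0.00) ✓; QS at -9.300° ✓; |QS| = 20.40 ✓; ∠QSV = 76.90° ✓; |SV| = 42.40 ✓; ∠(SV, VK) = 90.00° ✓; |VK| = 17.30 ✗.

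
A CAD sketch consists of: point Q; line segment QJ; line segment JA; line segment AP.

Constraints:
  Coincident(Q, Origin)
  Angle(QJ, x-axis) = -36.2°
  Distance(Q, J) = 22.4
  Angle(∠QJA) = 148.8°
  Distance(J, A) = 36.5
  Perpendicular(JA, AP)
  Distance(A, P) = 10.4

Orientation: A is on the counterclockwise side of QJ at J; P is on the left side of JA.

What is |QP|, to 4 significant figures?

55.67

∠QJA = 148.8°, so JA runs at -36.2° + (180° − 148.8°) = -5.000° from the x-axis; with |JA| = 36.5, A = J + 36.5·(cos -5.000°, sin -5.000°) = (54.44, -16.41). JA is perpendicular to AP; with |AP| = 10.4 on the left of JA, P = A + 10.4·(0.08716, 0.9962) = (55.34, -6.050). Then |QP| = |P − Q| = 55.67.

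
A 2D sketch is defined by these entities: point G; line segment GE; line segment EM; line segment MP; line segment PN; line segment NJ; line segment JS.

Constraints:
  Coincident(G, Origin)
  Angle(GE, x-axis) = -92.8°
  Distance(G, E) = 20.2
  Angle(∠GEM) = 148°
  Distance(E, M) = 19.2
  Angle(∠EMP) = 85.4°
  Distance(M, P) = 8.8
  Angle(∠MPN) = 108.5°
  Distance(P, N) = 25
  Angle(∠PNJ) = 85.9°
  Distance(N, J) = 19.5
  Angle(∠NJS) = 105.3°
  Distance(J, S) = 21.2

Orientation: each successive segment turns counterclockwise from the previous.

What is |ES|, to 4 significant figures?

16.81

G is at the origin; GE runs at -92.8° with length 20.2, so E = (-0.9868, -20.18). ∠GEM = 148.0° gives EM at -60.80° from the x-axis; with |EM| = 19.2, M = (8.380, -36.94). ∠EMP = 85.4° gives MP at 33.80° from the x-axis; with |MP| = 8.8, P = (15.69, -32.04). ∠MPN = 108.5° gives PN at 105.3° from the x-axis; with |PN| = 25.0, N = (9.096, -7.927). ∠PNJ = 85.9° gives NJ at -160.6° from the x-axis; with |NJ| = 19.5, J = (-9.297, -14.40). ∠NJS = 105.3° gives JS at -85.90° from the x-axis; with |JS| = 21.2, S = (-7.781, -35.55). Then |ES| = |S − E| = 16.81.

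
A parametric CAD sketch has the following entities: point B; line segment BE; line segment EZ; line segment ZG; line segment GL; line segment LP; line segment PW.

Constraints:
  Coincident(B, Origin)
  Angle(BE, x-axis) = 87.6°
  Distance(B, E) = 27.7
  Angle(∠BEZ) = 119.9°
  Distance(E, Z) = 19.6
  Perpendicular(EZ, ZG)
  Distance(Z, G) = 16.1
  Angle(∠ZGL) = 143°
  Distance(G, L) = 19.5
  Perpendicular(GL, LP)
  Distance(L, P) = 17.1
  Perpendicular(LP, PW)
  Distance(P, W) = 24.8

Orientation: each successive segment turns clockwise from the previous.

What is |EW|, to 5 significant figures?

9.2680

GL is perpendicular to LP, so LP runs at 170.50°; with |LP| = 17.1, P = (5.8956, 6.0348). LP is perpendicular to PW, so PW runs at 80.500°; with |PW| = 24.8, W = (9.9888, 30.495). Then |EW| = |W − E| = 9.2680.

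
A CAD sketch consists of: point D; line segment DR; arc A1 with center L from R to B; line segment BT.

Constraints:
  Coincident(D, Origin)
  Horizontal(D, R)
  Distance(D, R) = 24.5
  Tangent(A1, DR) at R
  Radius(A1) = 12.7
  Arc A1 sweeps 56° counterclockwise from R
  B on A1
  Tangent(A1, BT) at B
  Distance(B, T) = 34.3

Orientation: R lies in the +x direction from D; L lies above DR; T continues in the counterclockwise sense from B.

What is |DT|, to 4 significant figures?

64.01

On A1, R sits at bearing -90° from L; a 56° counterclockwise sweep puts B at bearing -34°, so B = L + 12.7·(cos -34°, sin -34°) = (35.03, 5.598). Tangency of A1 to BT means the radius LB is perpendicular to BT, so BT runs along (−sin -34°, cos -34°); with |BT| = 34.3, T = (54.21, 34.03). Then |DT| = |T − D| = 64.01.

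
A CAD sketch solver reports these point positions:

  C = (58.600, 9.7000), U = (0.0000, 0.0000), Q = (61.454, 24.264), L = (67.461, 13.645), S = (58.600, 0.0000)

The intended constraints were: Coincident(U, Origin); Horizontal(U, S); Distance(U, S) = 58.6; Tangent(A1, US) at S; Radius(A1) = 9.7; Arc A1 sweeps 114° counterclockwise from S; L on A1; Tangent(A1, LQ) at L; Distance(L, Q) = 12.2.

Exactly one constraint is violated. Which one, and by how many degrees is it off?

Tangent(A1, LQ) at L — off by 5.50°.

U = (0.00, 0.00) ✓; U.y = 0.00, S.y = 0.00 ✓; |US| = 58.60 ✓; ∠(CS, SU) = 90.00° ✓; |CS| = 9.700 ✓; bearing(C→L) − bearing(C→S) = 114.0° ✓; |CL| = 9.700 ✓; ∠(CL, LQ) = 84.50° ✗; |LQ| = 12.20 ✓.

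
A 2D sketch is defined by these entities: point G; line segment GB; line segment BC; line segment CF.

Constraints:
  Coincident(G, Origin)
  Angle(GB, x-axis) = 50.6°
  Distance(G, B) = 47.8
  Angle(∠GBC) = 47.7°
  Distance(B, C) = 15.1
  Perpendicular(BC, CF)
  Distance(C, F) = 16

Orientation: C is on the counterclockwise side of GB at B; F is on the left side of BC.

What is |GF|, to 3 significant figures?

25.8

G is at the origin; GB runs at 50.6° with length 47.8, so B = 47.8·(cos 50.6°, sin 50.6°) = (30.3, 36.9). ∠GBC = 47.7°, so BC runs at 50.6° + (180° − 47.7°) = 183° from the x-axis; with |BC| = 15.1, C = B + 15.1·(cos 183°, sin 183°) = (15.3, 36.2). The perpendicularity gives CF at right angles to BC; with |CF| = 16.0 on the left of BC, F = C + 16.0·(0.0506, -0.999) = (16.1, 20.2). Then |GF| = |F − G| = 25.8.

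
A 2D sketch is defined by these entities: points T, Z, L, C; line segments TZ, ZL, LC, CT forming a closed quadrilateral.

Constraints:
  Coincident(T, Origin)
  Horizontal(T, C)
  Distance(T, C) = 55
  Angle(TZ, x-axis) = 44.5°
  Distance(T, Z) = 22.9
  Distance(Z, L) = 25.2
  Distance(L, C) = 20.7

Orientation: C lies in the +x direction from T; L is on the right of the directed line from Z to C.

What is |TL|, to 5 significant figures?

34.394

T is at the origin; TC is horizontal with |TC| = 55.0 and C in +x, so C = (55.0, 0). TZ runs at 44.5° with |TZ| = 22.9, so Z = (16.333, 16.051). L is determined by |ZL| = 25.2 and |LC| = 20.7 together: it lies at the intersection of circle(Z, 25.2) and circle(C, 20.7). With |ZC| = 41.866, the foot of the radical line on ZC is 23.400 from Z and the perpendicular offset is √(25.2² − 23.400²) = 9.3540. Taking the right-of-ZC solution: L = (34.359, -1.5595).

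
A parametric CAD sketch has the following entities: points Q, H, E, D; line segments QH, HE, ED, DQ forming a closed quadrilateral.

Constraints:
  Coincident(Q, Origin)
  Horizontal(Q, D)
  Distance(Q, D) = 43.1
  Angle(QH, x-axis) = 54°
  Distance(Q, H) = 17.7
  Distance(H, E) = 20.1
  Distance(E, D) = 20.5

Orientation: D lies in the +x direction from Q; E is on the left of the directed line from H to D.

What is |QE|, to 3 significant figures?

34.4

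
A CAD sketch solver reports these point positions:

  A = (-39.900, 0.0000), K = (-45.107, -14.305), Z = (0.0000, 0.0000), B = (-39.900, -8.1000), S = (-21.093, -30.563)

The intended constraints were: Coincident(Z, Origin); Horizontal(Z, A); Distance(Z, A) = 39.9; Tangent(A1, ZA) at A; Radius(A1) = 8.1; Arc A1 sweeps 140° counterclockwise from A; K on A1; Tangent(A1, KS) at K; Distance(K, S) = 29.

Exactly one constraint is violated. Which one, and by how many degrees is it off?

Tangent(A1, KS) at K — off by 5.90°.

Z = (0.00, 0.00) ✓; Z.y = 0.00, A.y = 0.00 ✓; |ZA| = 39.90 ✓; ∠(BA, AZ) = 90.00° ✓; |BA| = 8.100 ✓; bearing(B→K) − bearing(B→A) = 140.0° ✓; |BK| = 8.100 ✓; ∠(BK, KS) = 84.10° ✗; |KS| = 29.00 ✓.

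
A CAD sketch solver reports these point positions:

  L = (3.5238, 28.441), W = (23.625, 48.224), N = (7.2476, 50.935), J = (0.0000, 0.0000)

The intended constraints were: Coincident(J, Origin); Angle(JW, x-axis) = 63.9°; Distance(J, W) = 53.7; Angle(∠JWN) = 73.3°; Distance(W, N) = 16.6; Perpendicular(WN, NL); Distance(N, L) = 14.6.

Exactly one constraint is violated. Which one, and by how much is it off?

Distance(N, L) = 14.6 — off by 8.20.

J = (0.00, 0.00) ✓; JW at 63.90° ✓; |JW| = 53.70 ✓; ∠JWN = 73.30° ✓; |WN| = 16.60 ✓; ∠(WN, NL) = 90.00° ✓; |NL| = 22.80 ✗.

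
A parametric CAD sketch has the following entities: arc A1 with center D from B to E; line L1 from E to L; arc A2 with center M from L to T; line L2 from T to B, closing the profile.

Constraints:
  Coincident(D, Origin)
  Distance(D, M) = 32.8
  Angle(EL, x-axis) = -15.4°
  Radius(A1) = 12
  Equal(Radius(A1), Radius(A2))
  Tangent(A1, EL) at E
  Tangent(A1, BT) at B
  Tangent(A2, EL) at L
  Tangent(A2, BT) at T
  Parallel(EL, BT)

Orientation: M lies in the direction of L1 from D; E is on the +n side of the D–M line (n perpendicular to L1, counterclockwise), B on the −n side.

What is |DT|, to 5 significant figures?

34.926

The slot axis is L1's direction at -15.4°, so u = (cos -15.4°, sin -15.4°) = (0.96410, -0.26556) and n = (−sin -15.4°, cos -15.4°) = (0.26556, 0.96410). D is at the origin and M lies 32.8 along u from D, so M = 32.8·u = (31.622, -8.7102). Tangency of A1 to both parallel lines with radius 12.0 puts E and B at D ± 12.0·n: E = (3.1867, 11.569), B = (-3.1867, -11.569). Equal radii place L and T the same way about M: L = M + 12.0·n = (34.809, 2.8589), T = M − 12.0·n = (28.436, -20.279). Then |DT| = |T − D| = 34.926.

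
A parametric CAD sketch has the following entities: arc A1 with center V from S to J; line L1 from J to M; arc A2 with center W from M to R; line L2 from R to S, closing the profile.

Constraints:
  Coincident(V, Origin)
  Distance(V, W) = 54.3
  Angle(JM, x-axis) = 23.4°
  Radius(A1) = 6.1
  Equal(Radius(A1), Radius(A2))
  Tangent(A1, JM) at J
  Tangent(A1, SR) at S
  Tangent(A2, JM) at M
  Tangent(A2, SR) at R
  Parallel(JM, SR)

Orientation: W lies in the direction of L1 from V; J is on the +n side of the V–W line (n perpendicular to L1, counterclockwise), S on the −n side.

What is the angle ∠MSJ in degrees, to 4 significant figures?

77.34°

The slot axis is L1's direction at 23.4°, so u = (cos 23.4°, sin 23.4°) = (0.9178, 0.3971) and n = (−sin 23.4°, cos 23.4°) = (-0.3971, 0.9178). V is at the origin and W lies 54.3 along u from V, so W = 54.3·u = (49.83, 21.57). Tangency of A1 to both parallel lines with radius 6.1 puts J and S at V ± 6.1·n: J = (-2.423, 5.598), S = (2.423, -5.598). Equal radii place M and R the same way about W: M = W + 6.1·n = (47.41, 27.16), R = W − 6.1·n = (52.26, 15.97). Then cos ∠MSJ = SM·SJ / (|SM||SJ|), giving 77.34°.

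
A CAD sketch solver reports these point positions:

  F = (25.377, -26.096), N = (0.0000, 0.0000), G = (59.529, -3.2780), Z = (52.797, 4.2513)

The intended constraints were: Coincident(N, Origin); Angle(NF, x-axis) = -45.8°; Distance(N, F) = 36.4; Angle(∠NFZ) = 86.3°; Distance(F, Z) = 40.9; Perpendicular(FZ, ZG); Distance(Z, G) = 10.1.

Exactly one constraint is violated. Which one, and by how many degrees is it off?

Perpendicular(FZ, ZG) — off by 6.10°.

N = (0.00, 0.00) ✓; NF at -45.80° ✓; |NF| = 36.40 ✓; ∠NFZ = 86.30° ✓; |FZ| = 40.90 ✓; ∠(FZ, ZG) = 96.10° ✗; |ZG| = 10.10 ✓.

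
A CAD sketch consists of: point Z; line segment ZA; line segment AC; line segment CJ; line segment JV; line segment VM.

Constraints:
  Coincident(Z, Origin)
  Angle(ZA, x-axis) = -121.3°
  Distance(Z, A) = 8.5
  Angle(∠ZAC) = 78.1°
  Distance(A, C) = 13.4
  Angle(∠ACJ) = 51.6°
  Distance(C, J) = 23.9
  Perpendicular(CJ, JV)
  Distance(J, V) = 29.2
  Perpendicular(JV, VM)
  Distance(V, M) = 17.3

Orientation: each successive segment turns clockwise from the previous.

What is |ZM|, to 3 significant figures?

26.2

CJ ⟂ JV, so JV runs at -81.6°; with |JV| = 29.2, V = (13.7, -23.5). JV is perpendicular to VM, so VM runs at -172°; with |VM| = 17.3, M = (-3.39, -26.0). Then |ZM| = |M − Z| = 26.2.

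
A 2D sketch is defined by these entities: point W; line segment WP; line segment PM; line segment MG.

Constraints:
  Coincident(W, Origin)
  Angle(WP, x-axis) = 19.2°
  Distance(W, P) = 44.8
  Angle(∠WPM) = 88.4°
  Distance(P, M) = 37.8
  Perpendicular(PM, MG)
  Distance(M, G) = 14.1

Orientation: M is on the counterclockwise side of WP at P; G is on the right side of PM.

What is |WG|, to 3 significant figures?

69.3

W is at the origin; WP runs at 19.2° with length 44.8, so P = 44.8·(cos 19.2°, sin 19.2°) = (42.3, 14.7). ∠WPM = 88.4°, so PM runs at 19.2° + (180° − 88.4°) = 111° from the x-axis; with |PM| = 37.8, M = P + 37.8·(cos 111°, sin 111°) = (28.9, 50.1). The perpendicularity gives MG at right angles to PM; with |MG| = 14.1 on the right of PM, G = M + 14.1·(0.935, 0.355) = (42.1, 55.1). Then |WG| = |G − W| = 69.3.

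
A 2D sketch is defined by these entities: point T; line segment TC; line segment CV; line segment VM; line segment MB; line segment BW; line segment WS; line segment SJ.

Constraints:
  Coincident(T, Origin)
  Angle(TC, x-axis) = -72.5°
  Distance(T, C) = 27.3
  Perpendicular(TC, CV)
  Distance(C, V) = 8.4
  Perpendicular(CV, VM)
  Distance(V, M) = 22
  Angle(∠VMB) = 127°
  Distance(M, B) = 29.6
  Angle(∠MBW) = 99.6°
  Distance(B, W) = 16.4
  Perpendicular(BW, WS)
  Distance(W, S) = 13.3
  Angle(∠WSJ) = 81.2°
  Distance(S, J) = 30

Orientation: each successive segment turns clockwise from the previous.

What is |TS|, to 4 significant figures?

19.89

T is at the origin; TC runs at -72.5° with length 27.3, so C = (8.209, -26.04). TC ⟂ CV, so CV runs at -162.5°; with |CV| = 8.4, V = (0.1980, -28.56). The perpendicularity gives VM at right angles to CV, so VM runs at 107.5°; with |VM| = 22.0, M = (-6.417, -7.581). ∠VMB = 127.0° gives MB at 54.50° from the x-axis; with |MB| = 29.6, B = (10.77, 16.52). ∠MBW = 99.6° gives BW at -25.90° from the x-axis; with |BW| = 16.4, W = (25.52, 9.354). The perpendicularity gives WS at right angles to BW, so WS runs at -115.9°; with |WS| = 13.3, S = (19.71, -2.610). Then |TS| = |S − T| = 19.89.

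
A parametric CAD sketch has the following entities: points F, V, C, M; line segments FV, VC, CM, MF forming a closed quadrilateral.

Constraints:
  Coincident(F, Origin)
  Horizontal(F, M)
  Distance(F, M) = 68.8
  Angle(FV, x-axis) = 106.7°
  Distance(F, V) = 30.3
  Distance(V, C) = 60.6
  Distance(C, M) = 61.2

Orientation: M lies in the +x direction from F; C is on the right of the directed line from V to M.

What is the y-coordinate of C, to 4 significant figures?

-27.18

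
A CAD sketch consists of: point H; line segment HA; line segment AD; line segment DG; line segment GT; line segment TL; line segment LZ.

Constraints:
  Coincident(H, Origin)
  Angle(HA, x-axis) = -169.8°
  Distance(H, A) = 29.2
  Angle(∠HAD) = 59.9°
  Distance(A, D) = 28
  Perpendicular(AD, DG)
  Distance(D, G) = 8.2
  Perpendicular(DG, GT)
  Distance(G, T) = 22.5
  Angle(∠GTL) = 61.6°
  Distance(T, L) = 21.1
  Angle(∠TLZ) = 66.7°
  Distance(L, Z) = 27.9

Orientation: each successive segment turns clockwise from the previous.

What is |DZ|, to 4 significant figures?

12.50

H is at the origin; HA runs at -169.8° with length 29.2, so A = (-28.74, -5.171). ∠HAD = 59.9° gives AD at 70.10° from the x-axis; with |AD| = 28.0, D = (-19.21, 21.16). AD is perpendicular to DG, so DG runs at -19.90°; with |DG| = 8.2, G = (-11.50, 18.37). DG is perpendicular to GT, so GT runs at -109.9°; with |GT| = 22.5, T = (-19.16, -2.790). ∠GTL = 61.6° gives TL at 131.7° from the x-axis; with |TL| = 21.1, L = (-33.19, 12.96). ∠TLZ = 66.7° gives LZ at 18.40° from the x-axis; with |LZ| = 27.9, Z = (-6.719, 21.77). Then |DZ| = |Z − D| = 12.50.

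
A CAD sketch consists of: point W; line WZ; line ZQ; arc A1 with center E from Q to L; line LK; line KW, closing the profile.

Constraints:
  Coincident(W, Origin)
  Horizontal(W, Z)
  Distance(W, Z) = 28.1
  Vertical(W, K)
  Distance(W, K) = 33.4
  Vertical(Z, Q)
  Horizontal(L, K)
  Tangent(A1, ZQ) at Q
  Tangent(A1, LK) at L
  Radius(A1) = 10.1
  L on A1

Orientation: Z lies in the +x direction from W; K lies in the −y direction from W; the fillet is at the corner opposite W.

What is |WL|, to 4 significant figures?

37.94

W is at the origin; WZ is horizontal with |WZ| = 28.1 and Z on the +x side, so Z = (28.10, 0.000). W and K share the same x with |WK| = 33.4 and K on the −y side, so K = (0.000, -33.40). The virtual corner opposite W is at (28.10, -33.40). A1 meets ZQ tangentially, so EQ is at right angles to ZQ and A1 meets LK tangentially, so EL is at right angles to LK, with radius 10.1, so the center E sits 10.1 in from both sides at E = (18.00, -23.30). That places the tangent points at Q = (28.10, -23.30) on ZQ and L = (18.00, -33.40) on LK. Then |WL| = |L − W| = 37.94.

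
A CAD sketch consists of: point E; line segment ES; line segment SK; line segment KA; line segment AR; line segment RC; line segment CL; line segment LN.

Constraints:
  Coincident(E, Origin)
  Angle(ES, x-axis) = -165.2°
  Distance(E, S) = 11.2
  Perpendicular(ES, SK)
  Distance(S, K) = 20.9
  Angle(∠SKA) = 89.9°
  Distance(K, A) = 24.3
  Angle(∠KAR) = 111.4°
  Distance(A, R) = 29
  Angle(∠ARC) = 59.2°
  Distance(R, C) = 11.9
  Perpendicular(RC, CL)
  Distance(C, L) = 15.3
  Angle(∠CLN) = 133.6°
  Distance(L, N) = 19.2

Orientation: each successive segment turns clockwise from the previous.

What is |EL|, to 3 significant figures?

18.1

∠ARC = 59.2° gives RC at -175° from the x-axis; with |RC| = 11.9, C = (12.6, -1.02). RC is perpendicular to CL, so CL runs at 95.3°; with |CL| = 15.3, L = (11.2, 14.2). Then |EL| = |L − E| = 18.1.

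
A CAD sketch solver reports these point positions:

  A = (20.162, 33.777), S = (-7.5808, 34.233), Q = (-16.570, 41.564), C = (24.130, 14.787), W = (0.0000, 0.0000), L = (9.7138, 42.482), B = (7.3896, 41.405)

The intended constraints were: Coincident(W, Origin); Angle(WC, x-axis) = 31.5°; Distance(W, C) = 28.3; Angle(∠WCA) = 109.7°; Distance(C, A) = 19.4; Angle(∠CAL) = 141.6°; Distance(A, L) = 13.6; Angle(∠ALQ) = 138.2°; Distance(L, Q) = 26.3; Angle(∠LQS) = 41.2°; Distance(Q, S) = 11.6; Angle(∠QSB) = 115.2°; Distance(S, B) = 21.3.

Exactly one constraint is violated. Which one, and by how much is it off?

Distance(S, B) = 21.3 — off by 4.70.

W = (0.00, 0.00) ✓; WC at 31.50° ✓; |WC| = 28.30 ✓; ∠WCA = 109.7° ✓; |CA| = 19.40 ✓; ∠CAL = 141.6° ✓; |AL| = 13.60 ✓; ∠ALQ = 138.2° ✓; |LQ| = 26.30 ✓; ∠LQS = 41.20° ✓; |QS| = 11.60 ✓; ∠QSB = 115.2° ✓; |SB| = 16.60 ✗.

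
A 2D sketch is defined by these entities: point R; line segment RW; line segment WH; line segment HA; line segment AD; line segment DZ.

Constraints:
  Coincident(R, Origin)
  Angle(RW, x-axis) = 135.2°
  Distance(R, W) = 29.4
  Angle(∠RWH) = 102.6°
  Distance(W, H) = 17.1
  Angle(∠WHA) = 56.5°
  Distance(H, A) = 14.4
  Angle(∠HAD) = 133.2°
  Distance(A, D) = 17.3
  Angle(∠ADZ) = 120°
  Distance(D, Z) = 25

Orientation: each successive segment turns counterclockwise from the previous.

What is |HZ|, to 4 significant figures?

41.20

∠HAD = 133.2° gives AD at 22.90° from the x-axis; with |AD| = 17.3, D = (-6.166, 12.40). ∠ADZ = 120.0° gives DZ at 82.90° from the x-axis; with |DZ| = 25.0, Z = (-3.076, 37.21). Then |HZ| = |Z − H| = 41.20.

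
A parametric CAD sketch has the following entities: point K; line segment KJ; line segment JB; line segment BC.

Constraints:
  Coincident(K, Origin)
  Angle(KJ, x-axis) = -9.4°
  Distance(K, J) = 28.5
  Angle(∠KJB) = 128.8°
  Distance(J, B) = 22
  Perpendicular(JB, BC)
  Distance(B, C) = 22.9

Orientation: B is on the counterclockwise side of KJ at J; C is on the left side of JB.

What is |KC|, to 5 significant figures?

39.864

K is at the origin; KJ runs at -9.4° with length 28.5, so J = 28.5·(cos -9.4°, sin -9.4°) = (28.117, -4.6548). ∠KJB = 128.8°, so JB runs at -9.4° + (180° − 128.8°) = 41.800° from the x-axis; with |JB| = 22.0, B = J + 22.0·(cos 41.800°, sin 41.800°) = (44.518, 10.009). JB ⟂ BC; with |BC| = 22.9 on the left of JB, C = B + 22.9·(-0.66653, 0.74548) = (29.254, 27.080). Then |KC| = |C − K| = 39.864.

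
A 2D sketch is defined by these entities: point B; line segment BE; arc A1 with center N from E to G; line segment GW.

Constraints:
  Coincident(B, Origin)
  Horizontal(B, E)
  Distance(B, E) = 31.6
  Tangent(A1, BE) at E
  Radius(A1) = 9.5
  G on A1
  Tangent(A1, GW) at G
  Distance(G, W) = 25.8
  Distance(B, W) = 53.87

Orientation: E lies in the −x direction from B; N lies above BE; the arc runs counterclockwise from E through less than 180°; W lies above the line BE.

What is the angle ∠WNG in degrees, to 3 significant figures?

69.8°

B is at the origin; BE is horizontal with |BE| = 31.6 and E on the −x side, so E = (-31.6, 0.00). The tangent condition forces NE to be normal to BE, so N = E + (0, 9.5) = (-31.6, 9.50). Since NG ⟂ GW (tangency), |NW| = √(9.5² + 25.8²) = 27.5 regardless of where G sits on A1. So W lies on both circle(B, 53.87) and circle(N, 27.5); the above-BE intersection is W = (-40.5, 35.5). G is the foot of the tangent from W: G = (-24.2, 15.5).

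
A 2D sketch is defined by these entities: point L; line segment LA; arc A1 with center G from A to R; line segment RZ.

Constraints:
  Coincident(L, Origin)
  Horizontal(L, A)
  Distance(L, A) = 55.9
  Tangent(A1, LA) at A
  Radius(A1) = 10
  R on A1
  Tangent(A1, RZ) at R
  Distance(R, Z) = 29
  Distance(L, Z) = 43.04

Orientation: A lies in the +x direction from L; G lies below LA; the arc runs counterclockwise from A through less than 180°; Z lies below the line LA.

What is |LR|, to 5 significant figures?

47.709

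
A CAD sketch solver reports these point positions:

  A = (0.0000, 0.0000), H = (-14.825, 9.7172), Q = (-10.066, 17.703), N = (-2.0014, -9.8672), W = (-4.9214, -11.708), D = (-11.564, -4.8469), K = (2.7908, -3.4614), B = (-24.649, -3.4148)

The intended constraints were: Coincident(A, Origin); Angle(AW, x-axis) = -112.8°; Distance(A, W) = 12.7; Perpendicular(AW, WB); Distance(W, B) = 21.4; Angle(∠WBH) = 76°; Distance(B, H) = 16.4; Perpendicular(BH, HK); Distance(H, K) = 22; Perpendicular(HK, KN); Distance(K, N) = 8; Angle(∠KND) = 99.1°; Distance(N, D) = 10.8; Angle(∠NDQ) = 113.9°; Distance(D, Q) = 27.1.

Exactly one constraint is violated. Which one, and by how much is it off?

Distance(D, Q) = 27.1 — off by 4.50.

A = (0.00, 0.00) ✓; AW at -112.8° ✓; |AW| = 12.70 ✓; ∠(AW, WB) = 90.00° ✓; |WB| = 21.40 ✓; ∠WBH = 76.00° ✓; |BH| = 16.40 ✓; ∠(BH, HK) = 90.00° ✓; |HK| = 22.00 ✓; ∠(HK, KN) = 90.00° ✓; |KN| = 8.000 ✓; ∠KND = 99.10° ✓; |ND| = 10.80 ✓; ∠NDQ = 113.9° ✓; |DQ| = 22.60 ✗.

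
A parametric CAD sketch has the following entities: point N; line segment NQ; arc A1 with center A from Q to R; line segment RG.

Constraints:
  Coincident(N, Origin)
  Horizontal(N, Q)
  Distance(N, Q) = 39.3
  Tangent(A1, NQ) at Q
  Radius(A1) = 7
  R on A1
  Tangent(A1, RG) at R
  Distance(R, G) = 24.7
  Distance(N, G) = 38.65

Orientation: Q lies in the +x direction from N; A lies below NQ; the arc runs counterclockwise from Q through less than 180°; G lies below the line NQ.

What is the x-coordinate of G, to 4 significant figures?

25.76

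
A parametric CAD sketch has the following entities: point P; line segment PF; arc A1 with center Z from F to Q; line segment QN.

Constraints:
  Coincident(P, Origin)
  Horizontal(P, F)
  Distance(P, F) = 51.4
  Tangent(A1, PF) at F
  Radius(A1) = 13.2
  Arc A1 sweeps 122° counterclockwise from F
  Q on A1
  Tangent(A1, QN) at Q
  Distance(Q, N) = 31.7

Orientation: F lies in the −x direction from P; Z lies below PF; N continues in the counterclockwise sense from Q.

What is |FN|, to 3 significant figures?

47.4

P is at the origin; P and F share the same y with |PF| = 51.4 and F on the −x side, so F = (-51.4, 0.00). A1 meets PF tangentially, so ZF is at right angles to PF, so Z = F + (0, -13.2) = (-51.4, -13.2). On A1, F sits at bearing 90° from Z; a 122° counterclockwise sweep puts Q at bearing 212°, so Q = Z + 13.2·(cos 212°, sin 212°) = (-62.6, -20.2). Tangency of A1 to QN means the radius ZQ is perpendicular to QN, so QN runs along (−sin 212°, cos 212°); with |QN| = 31.7, N = (-45.8, -47.1). Then |FN| = |N − F| = 47.4.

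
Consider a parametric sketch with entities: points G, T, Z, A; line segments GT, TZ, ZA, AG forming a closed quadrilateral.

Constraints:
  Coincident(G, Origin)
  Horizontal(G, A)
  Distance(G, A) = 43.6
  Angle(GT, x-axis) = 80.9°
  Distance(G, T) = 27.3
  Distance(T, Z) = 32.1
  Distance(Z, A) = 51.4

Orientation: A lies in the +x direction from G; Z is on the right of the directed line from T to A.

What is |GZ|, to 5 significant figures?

8.2154

Checks: |TZ| = 32.10 ✓; |ZA| = 51.40 ✓.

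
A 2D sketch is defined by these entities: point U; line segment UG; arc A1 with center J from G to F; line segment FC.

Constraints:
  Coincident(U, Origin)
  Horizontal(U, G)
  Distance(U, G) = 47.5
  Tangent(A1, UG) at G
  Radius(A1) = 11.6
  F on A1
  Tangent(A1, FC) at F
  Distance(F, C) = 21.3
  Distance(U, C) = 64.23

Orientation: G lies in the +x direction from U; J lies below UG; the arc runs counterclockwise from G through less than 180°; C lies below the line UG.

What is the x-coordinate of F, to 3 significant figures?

39.1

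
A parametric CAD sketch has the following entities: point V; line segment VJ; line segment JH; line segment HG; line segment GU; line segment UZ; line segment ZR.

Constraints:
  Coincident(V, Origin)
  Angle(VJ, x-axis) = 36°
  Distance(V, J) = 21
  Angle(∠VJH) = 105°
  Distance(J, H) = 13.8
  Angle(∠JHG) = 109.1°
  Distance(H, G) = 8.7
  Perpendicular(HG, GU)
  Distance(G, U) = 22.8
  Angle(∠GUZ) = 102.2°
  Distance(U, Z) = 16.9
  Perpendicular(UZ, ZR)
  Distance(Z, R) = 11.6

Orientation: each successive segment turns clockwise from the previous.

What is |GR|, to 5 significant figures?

24.204

V is at the origin; VJ runs at 36.0° with length 21.0, so J = (16.989, 12.343). ∠VJH = 105.0° gives JH at -39.000° from the x-axis; with |JH| = 13.8, H = (27.714, 3.6589). ∠JHG = 109.1° gives HG at -109.90° from the x-axis; with |HG| = 8.7, G = (24.753, -4.5216). The perpendicularity gives GU at right angles to HG, so GU runs at 160.10°; with |GU| = 22.8, U = (3.3141, 3.2390). ∠GUZ = 102.2° gives UZ at 82.300° from the x-axis; with |UZ| = 16.9, Z = (5.5785, 19.987). The perpendicularity gives ZR at right angles to UZ, so ZR runs at -7.7000°; with |ZR| = 11.6, R = (17.074, 18.432). Then |GR| = |R − G| = 24.204.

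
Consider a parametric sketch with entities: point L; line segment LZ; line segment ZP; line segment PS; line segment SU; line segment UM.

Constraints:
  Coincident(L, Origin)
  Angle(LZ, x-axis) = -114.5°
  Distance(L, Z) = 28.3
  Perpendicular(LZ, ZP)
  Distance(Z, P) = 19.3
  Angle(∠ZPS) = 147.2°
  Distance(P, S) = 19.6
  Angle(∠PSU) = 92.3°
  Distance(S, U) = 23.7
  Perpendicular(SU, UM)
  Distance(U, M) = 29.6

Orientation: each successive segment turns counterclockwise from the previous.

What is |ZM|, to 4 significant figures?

16.11

L is at the origin; LZ runs at -114.5° with length 28.3, so Z = (-11.74, -25.75). The perpendicularity gives ZP at right angles to LZ, so ZP runs at -24.50°; with |ZP| = 19.3, P = (5.826, -33.76). ∠ZPS = 147.2° gives PS at 8.300° from the x-axis; with |PS| = 19.6, S = (25.22, -30.93). ∠PSU = 92.3° gives SU at 96.00° from the x-axis; with |SU| = 23.7, U = (22.74, -7.356). The perpendicularity gives UM at right angles to SU, so UM runs at -174.0°; with |UM| = 29.6, M = (-6.694, -10.45). Then |ZM| = |M − Z| = 16.11.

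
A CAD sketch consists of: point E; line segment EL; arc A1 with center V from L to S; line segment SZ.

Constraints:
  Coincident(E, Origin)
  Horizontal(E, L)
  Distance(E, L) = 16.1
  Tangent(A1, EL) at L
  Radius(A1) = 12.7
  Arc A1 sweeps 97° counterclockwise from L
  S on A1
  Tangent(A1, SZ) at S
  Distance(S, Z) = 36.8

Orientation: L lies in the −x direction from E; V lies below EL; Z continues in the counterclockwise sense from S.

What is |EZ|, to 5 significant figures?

56.255

E is at the origin; EL is horizontal with |EL| = 16.1 and L on the −x side, so L = (-16.100, 0.0000). Tangency of A1 to EL means the radius VL is perpendicular to EL, so V = L + (0, -12.7) = (-16.100, -12.700). On A1, L sits at bearing 90° from V; a 97° counterclockwise sweep puts S at bearing 187°, so S = V + 12.7·(cos 187°, sin 187°) = (-28.705, -14.248). Since A1 is tangent to SZ there, VS ⟂ SZ, so SZ runs along (−sin 187°, cos 187°); with |SZ| = 36.8, Z = (-24.221, -50.773). Then |EZ| = |Z − E| = 56.255.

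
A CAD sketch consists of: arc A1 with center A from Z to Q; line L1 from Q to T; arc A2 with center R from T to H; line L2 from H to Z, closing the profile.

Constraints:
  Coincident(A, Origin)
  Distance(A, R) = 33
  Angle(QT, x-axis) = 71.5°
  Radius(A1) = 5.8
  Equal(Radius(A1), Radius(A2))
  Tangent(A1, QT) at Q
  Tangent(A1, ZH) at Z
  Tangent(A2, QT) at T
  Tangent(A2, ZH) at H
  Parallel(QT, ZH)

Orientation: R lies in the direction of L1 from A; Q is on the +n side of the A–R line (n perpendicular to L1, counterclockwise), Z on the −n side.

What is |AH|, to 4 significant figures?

33.51

The slot axis is L1's direction at 71.5°, so u = (cos 71.5°, sin 71.5°) = (0.3173, 0.9483) and n = (−sin 71.5°, cos 71.5°) = (-0.9483, 0.3173). A is at the origin and R lies 33.0 along u from A, so R = 33.0·u = (10.47, 31.29). Tangency of A1 to both parallel lines with radius 5.8 puts Q and Z at A ± 5.8·n: Q = (-5.500, 1.840), Z = (5.500, -1.840). Equal radii place T and H the same way about R: T = R + 5.8·n = (4.971, 33.14), H = R − 5.8·n = (15.97, 29.45). Then |AH| = |H − A| = 33.51.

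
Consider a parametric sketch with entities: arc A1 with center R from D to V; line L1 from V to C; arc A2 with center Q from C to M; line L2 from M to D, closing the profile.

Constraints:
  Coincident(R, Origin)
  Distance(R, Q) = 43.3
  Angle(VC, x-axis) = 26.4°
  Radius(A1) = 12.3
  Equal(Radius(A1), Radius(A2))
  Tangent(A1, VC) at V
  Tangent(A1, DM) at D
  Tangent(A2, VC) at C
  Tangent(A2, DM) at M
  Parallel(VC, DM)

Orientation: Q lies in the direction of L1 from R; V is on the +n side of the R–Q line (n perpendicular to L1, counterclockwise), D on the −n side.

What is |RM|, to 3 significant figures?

45.0

The slot axis is L1's direction at 26.4°, so u = (cos 26.4°, sin 26.4°) = (0.896, 0.445) and n = (−sin 26.4°, cos 26.4°) = (-0.445, 0.896). R is at the origin and Q lies 43.3 along u from R, so Q = 43.3·u = (38.8, 19.3). Tangency of A1 to both parallel lines with radius 12.3 puts V and D at R ± 12.3·n: V = (-5.47, 11.0), D = (5.47, -11.0). Equal radii place C and M the same way about Q: C = Q + 12.3·n = (33.3, 30.3), M = Q − 12.3·n = (44.3, 8.24). Then |RM| = |M − R| = 45.0.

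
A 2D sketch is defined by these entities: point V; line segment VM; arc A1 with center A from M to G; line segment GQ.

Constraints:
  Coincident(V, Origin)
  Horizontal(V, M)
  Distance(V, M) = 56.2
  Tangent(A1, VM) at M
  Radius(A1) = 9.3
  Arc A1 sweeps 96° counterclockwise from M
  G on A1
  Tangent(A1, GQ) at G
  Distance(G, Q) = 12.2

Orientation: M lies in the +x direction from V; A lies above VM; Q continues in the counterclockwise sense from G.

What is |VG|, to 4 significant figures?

66.25

V is at the origin; VM is horizontal with |VM| = 56.2 and M on the +x side, so M = (56.20, 0.000). Since A1 is tangent to VM there, AM ⟂ VM, so A = M + (0, 9.3) = (56.20, 9.300). On A1, M sits at bearing -90° from A; a 96° counterclockwise sweep puts G at bearing 6°, so G = A + 9.3·(cos 6°, sin 6°) = (65.45, 10.27). Then |VG| = |G − V| = 66.25.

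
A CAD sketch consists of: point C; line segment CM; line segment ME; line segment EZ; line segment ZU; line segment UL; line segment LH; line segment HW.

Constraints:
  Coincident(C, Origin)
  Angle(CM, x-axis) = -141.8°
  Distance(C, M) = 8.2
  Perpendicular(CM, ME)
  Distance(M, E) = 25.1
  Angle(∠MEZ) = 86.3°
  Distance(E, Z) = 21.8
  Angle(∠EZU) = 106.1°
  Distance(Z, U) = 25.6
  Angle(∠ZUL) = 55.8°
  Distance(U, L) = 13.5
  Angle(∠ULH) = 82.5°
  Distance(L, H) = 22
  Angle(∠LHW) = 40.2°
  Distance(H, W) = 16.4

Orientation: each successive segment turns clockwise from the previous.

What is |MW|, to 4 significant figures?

29.38

C is at the origin; CM runs at -141.8° with length 8.2, so M = (-6.444, -5.071). CM is perpendicular to ME, so ME runs at 128.2°; with |ME| = 25.1, E = (-21.97, 14.65). ∠MEZ = 86.3° gives EZ at 34.50° from the x-axis; with |EZ| = 21.8, Z = (-4.000, 27.00). ∠EZU = 106.1° gives ZU at -39.40° from the x-axis; with |ZU| = 25.6, U = (15.78, 10.75). ∠ZUL = 55.8° gives UL at -163.6° from the x-axis; with |UL| = 13.5, L = (2.831, 6.941). ∠ULH = 82.5° gives LH at 98.90° from the x-axis; with |LH| = 22.0, H = (-0.5725, 28.68). ∠LHW = 40.2° gives HW at -40.90° from the x-axis; with |HW| = 16.4, W = (11.82, 17.94). Then |MW| = |W − M| = 29.38.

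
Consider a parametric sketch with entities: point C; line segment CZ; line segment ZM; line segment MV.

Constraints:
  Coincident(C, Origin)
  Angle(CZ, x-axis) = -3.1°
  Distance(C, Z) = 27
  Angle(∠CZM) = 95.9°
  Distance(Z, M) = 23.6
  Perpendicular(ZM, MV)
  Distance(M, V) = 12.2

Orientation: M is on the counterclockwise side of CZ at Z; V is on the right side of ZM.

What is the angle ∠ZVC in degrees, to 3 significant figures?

28.6°

C is at the origin; CZ runs at -3.1° with length 27.0, so Z = 27.0·(cos -3.1°, sin -3.1°) = (27.0, -1.46). ∠CZM = 95.9°, so ZM runs at -3.1° + (180° − 95.9°) = 81.0° from the x-axis; with |ZM| = 23.6, M = Z + 23.6·(cos 81.0°, sin 81.0°) = (30.7, 21.8). The perpendicularity gives MV at right angles to ZM; with |MV| = 12.2 on the right of ZM, V = M + 12.2·(0.988, -0.156) = (42.7, 19.9). Then cos ∠ZVC = VZ·VC / (|VZ||VC|), giving 28.6°.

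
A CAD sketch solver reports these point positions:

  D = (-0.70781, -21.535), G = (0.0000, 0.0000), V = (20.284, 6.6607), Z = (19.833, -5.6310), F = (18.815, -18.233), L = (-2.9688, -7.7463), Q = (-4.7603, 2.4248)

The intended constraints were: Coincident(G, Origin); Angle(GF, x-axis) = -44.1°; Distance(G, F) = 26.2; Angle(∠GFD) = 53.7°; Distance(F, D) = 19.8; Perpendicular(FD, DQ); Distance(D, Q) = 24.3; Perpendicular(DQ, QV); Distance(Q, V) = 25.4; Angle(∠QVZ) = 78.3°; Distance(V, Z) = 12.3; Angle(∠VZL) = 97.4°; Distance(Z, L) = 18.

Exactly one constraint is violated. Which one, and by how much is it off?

Distance(Z, L) = 18 — off by 4.90.

G = (0.00, 0.00) ✓; GF at -44.10° ✓; |GF| = 26.20 ✓; ∠GFD = 53.70° ✓; |FD| = 19.80 ✓; ∠(FD, DQ) = 90.00° ✓; |DQ| = 24.30 ✓; ∠(DQ, QV) = 90.00° ✓; |QV| = 25.40 ✓; ∠QVZ = 78.30° ✓; |VZ| = 12.30 ✓; ∠VZL = 97.40° ✓; |ZL| = 22.90 ✗.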